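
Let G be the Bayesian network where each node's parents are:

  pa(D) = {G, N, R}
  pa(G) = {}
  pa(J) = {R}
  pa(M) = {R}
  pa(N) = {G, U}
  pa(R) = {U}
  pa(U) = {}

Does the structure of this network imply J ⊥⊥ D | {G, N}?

Enumerating the 3 paths from J to D and testing each for blocking by {G, N}:
Path 1: J ← R → D
  R is a fork and R is not conditioned on — no node blocks this path, so it is active.
Path 2: J ← R ← U → N → D
  N is a chain here and N is conditioned on, so the path is blocked at N.
Path 3: J ← R ← U → N ← G → D
  G is a fork here and G is conditioned on, so the path is blocked at G.
Since the path J ← R → D is active, J and D are not d-separated given {G, N}.

No — J and D are not d-separated given {G, N}.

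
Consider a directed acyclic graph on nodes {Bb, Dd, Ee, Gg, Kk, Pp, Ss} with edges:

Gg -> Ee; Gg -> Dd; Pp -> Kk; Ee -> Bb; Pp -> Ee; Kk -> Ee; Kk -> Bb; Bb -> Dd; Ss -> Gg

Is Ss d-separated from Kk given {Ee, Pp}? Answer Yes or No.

There are 6 undirected paths between Ss and Kk; checking each against the conditioning set {Ee, Pp}:
Path 1: Ss → Gg → Dd ← Bb ← Kk
  Dd is a collider here and neither Dd nor any of its descendants is conditioned on, so the collider stays closed — the path is blocked at Dd.
Path 2: Ss → Gg → Dd ← Bb ← Ee ← Kk
  Dd is a collider here and neither Dd nor any of its descendants is conditioned on, so the collider stays closed — the path is blocked at Dd.
Path 3: Ss → Gg → Dd ← Bb ← Ee ← Pp → Kk
  Dd is a collider here and neither Dd nor any of its descendants is conditioned on, so the collider stays closed — the path is blocked at Dd.
Path 4: Ss → Gg → Ee ← Kk
  Gg is a chain and Gg is not conditioned on; Ee is a collider and Ee is conditioned on, which opens it — no node blocks this path, so it is active.
Path 5: Ss → Gg → Ee → Bb ← Kk
  Ee is a chain here and Ee is conditioned on, so the path is blocked at Ee.
Path 6: Ss → Gg → Ee ← Pp → Kk
  Pp is a fork here and Pp is conditioned on, so the path is blocked at Pp.
Since the path Ss → Gg → Ee ← Kk is active, Ss and Kk are not d-separated given {Ee, Pp}.

No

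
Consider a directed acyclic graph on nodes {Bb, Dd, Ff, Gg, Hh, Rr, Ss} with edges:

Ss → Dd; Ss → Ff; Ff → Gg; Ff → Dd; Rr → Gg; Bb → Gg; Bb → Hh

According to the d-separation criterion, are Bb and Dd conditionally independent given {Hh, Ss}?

Yes

We examine all 2 paths between Bb and Dd:
  1. Bb → Gg ← Ff ← Ss → Dd — Gg:collider[blocks]; Ff:chain[open]; Ss:fork[blocks] ⇒ blocked
  2. Bb → Gg ← Ff → Dd — Gg:collider[blocks]; Ff:fork[open] ⇒ blocked
All paths are blocked; Bb ⊥ Dd | {Hh, Ss} holds.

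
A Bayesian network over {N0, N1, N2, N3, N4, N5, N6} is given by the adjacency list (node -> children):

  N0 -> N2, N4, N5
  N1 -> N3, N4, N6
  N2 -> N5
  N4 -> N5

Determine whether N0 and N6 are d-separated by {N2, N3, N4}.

Enumerating the 3 paths from N0 to N6 and testing each for blocking by {N2, N3, N4}:
Path 1: N0 → N2 → N5 ← N4 ← N1 → N6
  N2 is a chain here and N2 is conditioned on, so the path is blocked at N2.
Path 2: N0 → N5 ← N4 ← N1 → N6
  N5 is a collider here and neither N5 nor any of its descendants is conditioned on, so the collider stays closed — the path is blocked at N5.
Path 3: N0 → N4 ← N1 → N6
  N4 is a collider and N4 is conditioned on, which opens it; N1 is a fork and N1 is not conditioned on — no node blocks this path, so it is active.
Since the path N0 → N4 ← N1 → N6 is active, N0 and N6 are not d-separated given {N2, N3, N4}.

No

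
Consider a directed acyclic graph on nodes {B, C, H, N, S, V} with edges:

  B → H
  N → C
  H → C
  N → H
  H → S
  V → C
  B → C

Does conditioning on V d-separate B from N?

There are 4 undirected paths between B and N; checking each against the conditioning set {V}:
Path 1: B → H → C ← N
  C is a collider here and neither C nor any of its descendants is conditioned on, so the collider stays closed — the path is blocked at C.
Path 2: B → H ← N
  H is a collider here and neither H nor any of its descendants is conditioned on, so the collider stays closed — the path is blocked at H.
Path 3: B → C ← H ← N
  C is a collider here and neither C nor any of its descendants is conditioned on, so the collider stays closed — the path is blocked at C.
Path 4: B → C ← N
  C is a collider here and neither C nor any of its descendants is conditioned on, so the collider stays closed — the path is blocked at C.
All paths are blocked; B ⊥ N | {V} holds.

Yes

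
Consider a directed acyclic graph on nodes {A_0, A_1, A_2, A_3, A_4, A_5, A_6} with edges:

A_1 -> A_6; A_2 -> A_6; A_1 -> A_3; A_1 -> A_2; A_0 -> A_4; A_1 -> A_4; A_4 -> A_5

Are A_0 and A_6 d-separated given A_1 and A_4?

2 paths connect A_0 and A_6; each must be blocked for d-separation to hold:
  1. A_0 → A_4 ← A_1 → A_2 → A_6 — A_4:collider[open]; A_1:fork[blocks]; A_2:chain[open] ⇒ blocked
  2. A_0 → A_4 ← A_1 → A_6 — A_4:collider[open]; A_1:fork[blocks] ⇒ blocked
All paths are blocked; A_0 ⊥ A_6 | {A_1, A_4} holds.

Yes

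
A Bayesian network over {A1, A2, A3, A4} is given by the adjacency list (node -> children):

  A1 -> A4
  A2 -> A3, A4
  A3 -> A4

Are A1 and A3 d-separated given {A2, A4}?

There are 2 undirected paths between A1 and A3; checking each against the conditioning set {A2, A4}:
Path 1: A1 → A4 ← A2 → A3
  A2 is a fork here and A2 is conditioned on, so the path is blocked at A2.
Path 2: A1 → A4 ← A3
  A4 is a collider and A4 is conditioned on, which opens it — no node blocks this path, so it is active.
Since the path A1 → A4 ← A3 is active, A1 and A3 are not d-separated given {A2, A4}.

No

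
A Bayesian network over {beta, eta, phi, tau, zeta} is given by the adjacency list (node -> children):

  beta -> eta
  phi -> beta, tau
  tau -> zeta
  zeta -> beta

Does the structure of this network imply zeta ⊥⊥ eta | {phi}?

No

We examine all 2 paths between zeta and eta:
Path 1: zeta ← tau ← phi → beta → eta
  phi is a fork here and phi is conditioned on, so the path is blocked at phi.
Path 2: zeta → beta → eta
  beta is a chain and beta is not conditioned on — no node blocks this path, so it is active.
At least one path is unblocked, so d-separation fails.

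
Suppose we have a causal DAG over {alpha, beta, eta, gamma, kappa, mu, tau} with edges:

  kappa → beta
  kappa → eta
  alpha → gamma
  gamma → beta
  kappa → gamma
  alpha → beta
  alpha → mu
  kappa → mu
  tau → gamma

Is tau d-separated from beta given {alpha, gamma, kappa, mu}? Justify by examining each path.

5 paths connect tau and beta; each must be blocked for d-separation to hold:
  1. tau → gamma ← alpha → mu ← kappa → beta — gamma:collider[open]; alpha:fork[blocks]; mu:collider[open]; kappa:fork[blocks] ⇒ blocked
  2. tau → gamma ← alpha → beta — gamma:collider[open]; alpha:fork[blocks] ⇒ blocked
  3. tau → gamma ← kappa → mu ← alpha → beta — gamma:collider[open]; kappa:fork[blocks]; mu:collider[open]; alpha:fork[blocks] ⇒ blocked
  4. tau → gamma ← kappa → beta — gamma:collider[open]; kappa:fork[blocks] ⇒ blocked
  5. tau → gamma → beta — gamma:chain[blocks] ⇒ blocked
Every path is blocked, so tau and beta are d-separated given {alpha, gamma, kappa, mu}.

Yes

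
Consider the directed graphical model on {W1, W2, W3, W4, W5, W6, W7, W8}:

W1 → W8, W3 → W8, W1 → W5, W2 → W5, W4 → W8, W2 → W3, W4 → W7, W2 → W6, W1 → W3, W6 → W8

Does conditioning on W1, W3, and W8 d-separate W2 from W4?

Enumerating the 5 paths from W2 to W4 and testing each for blocking by {W1, W3, W8}:
Path 1: W2 → W3 ← W1 → W8 ← W4
  W1 is a fork here and W1 is conditioned on, so the path is blocked at W1.
Path 2: W2 → W3 → W8 ← W4
  W3 is a chain here and W3 is conditioned on, so the path is blocked at W3.
Path 3: W2 → W5 ← W1 → W8 ← W4
  W5 is a collider here and neither W5 nor any of its descendants is conditioned on, so the collider stays closed — the path is blocked at W5.
Path 4: W2 → W5 ← W1 → W3 → W8 ← W4
  W5 is a collider here and neither W5 nor any of its descendants is conditioned on, so the collider stays closed — the path is blocked at W5.
Path 5: W2 → W6 → W8 ← W4
  W6 is a chain and W6 is not conditioned on; W8 is a collider and W8 is conditioned on, which opens it — no node blocks this path, so it is active.
Because an active path exists, W2 and W4 are not d-separated.

No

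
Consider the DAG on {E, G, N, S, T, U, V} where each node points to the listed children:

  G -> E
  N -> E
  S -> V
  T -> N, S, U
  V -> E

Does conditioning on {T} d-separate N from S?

Yes — N and S are d-separated given {T}.

Enumerating the 2 paths from N to S and testing each for blocking by {T}:
  1. N → E ← V ← S — E:collider[blocks]; V:chain[open] ⇒ blocked
  2. N ← T → S — T:fork[blocks] ⇒ blocked
Since every path is blocked, d-separation holds.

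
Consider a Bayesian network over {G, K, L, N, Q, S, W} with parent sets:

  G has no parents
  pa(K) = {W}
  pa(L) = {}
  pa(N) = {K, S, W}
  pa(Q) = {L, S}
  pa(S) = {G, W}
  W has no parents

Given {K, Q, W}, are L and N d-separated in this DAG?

3 paths connect L and N; each must be blocked for d-separation to hold:
  1. L → Q ← S → N — Q:collider[open]; S:fork[open] ⇒ active
  2. L → Q ← S ← W → N — Q:collider[open]; S:chain[open]; W:fork[blocks] ⇒ blocked
  3. L → Q ← S ← W → K → N — Q:collider[open]; S:chain[open]; W:fork[blocks]; K:chain[blocks] ⇒ blocked
Because an active path exists, L and N are not d-separated.

No — L and N are not d-separated given {K, Q, W}.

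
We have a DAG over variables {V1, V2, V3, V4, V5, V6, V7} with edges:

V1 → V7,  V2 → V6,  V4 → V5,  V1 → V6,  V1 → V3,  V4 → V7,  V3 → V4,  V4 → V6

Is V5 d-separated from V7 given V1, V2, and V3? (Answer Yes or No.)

No — V5 and V7 are not d-separated given {V1, V2, V3}.

There are 3 undirected paths between V5 and V7; checking each against the conditioning set {V1, V2, V3}:
  1. V5 ← V4 → V7 — V4:fork[open] ⇒ active
  2. V5 ← V4 → V6 ← V1 → V7 — V4:fork[open]; V6:collider[blocks]; V1:fork[blocks] ⇒ blocked
  3. V5 ← V4 ← V3 ← V1 → V7 — V4:chain[open]; V3:chain[blocks]; V1:fork[blocks] ⇒ blocked
Because an active path exists, V5 and V7 are not d-separated.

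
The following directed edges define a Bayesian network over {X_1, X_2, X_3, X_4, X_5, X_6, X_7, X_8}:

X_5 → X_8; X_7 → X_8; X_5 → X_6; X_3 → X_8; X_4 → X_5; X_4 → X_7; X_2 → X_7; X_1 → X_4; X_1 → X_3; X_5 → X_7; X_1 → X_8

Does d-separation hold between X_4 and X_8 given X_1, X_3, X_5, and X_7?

Yes

We examine all 6 paths between X_4 and X_8:
Path 1: X_4 → X_7 → X_8
  X_7 is a chain here and X_7 is conditioned on, so the path is blocked at X_7.
Path 2: X_4 → X_7 ← X_5 → X_8
  X_5 is a fork here and X_5 is conditioned on, so the path is blocked at X_5.
Path 3: X_4 → X_5 → X_8
  X_5 is a chain here and X_5 is conditioned on, so the path is blocked at X_5.
Path 4: X_4 → X_5 → X_7 → X_8
  X_5 is a chain here and X_5 is conditioned on, so the path is blocked at X_5.
Path 5: X_4 ← X_1 → X_8
  X_1 is a fork here and X_1 is conditioned on, so the path is blocked at X_1.
Path 6: X_4 ← X_1 → X_3 → X_8
  X_1 is a fork here and X_1 is conditioned on, so the path is blocked at X_1.
Since every path is blocked, d-separation holds.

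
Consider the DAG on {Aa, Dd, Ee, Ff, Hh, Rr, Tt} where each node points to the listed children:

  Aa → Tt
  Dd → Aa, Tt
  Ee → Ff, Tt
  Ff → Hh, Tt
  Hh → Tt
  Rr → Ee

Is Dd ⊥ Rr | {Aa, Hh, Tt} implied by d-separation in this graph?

No

Enumerating the 6 paths from Dd to Rr and testing each for blocking by {Aa, Hh, Tt}:
  1. Dd → Tt ← Hh ← Ff ← Ee ← Rr — Tt:collider[open]; Hh:chain[blocks]; Ff:chain[open]; Ee:chain[open] ⇒ blocked
  2. Dd → Tt ← Ff ← Ee ← Rr — Tt:collider[open]; Ff:chain[open]; Ee:chain[open] ⇒ active
  3. Dd → Tt ← Ee ← Rr — Tt:collider[open]; Ee:chain[open] ⇒ active
  4. Dd → Aa → Tt ← Hh ← Ff ← Ee ← Rr — Aa:chain[blocks]; Tt:collider[open]; Hh:chain[blocks]; Ff:chain[open]; Ee:chain[open] ⇒ blocked
  5. Dd → Aa → Tt ← Ff ← Ee ← Rr — Aa:chain[blocks]; Tt:collider[open]; Ff:chain[open]; Ee:chain[open] ⇒ blocked
  6. Dd → Aa → Tt ← Ee ← Rr — Aa:chain[blocks]; Tt:collider[open]; Ee:chain[open] ⇒ blocked
Because an active path exists, Dd and Rr are not d-separated.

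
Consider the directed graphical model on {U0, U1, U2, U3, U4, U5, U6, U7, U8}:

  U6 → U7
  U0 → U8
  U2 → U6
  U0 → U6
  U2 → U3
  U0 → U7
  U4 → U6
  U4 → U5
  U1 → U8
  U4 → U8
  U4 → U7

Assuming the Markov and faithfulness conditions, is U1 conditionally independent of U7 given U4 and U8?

No — U1 and U7 are not d-separated given {U4, U8}.

We examine all 6 paths between U1 and U7:
Path 1: U1 → U8 ← U4 → U7
  U4 is a fork here and U4 is conditioned on, so the path is blocked at U4.
Path 2: U1 → U8 ← U4 → U6 → U7
  U4 is a fork here and U4 is conditioned on, so the path is blocked at U4.
Path 3: U1 → U8 ← U4 → U6 ← U0 → U7
  U4 is a fork here and U4 is conditioned on, so the path is blocked at U4.
Path 4: U1 → U8 ← U0 → U7
  U8 is a collider and U8 is conditioned on, which opens it; U0 is a fork and U0 is not conditioned on — no node blocks this path, so it is active.
Path 5: U1 → U8 ← U0 → U6 ← U4 → U7
  U6 is a collider here and neither U6 nor any of its descendants is conditioned on, so the collider stays closed — the path is blocked at U6.
Path 6: U1 → U8 ← U0 → U6 → U7
  U8 is a collider and U8 is conditioned on, which opens it; U0 is a fork and U0 is not conditioned on; U6 is a chain and U6 is not conditioned on — no node blocks this path, so it is active.
At least one path is unblocked, so d-separation fails.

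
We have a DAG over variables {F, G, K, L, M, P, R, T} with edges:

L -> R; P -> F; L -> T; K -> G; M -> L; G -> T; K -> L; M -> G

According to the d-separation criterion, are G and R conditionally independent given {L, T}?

We examine all 3 paths between G and R:
  1. G ← K → L → R — K:fork[open]; L:chain[blocks] ⇒ blocked
  2. G → T ← L → R — T:collider[open]; L:fork[blocks] ⇒ blocked
  3. G ← M → L → R — M:fork[open]; L:chain[blocks] ⇒ blocked
Every path is blocked, so G and R are d-separated given {L, T}.

Yes — G and R are d-separated given {L, T}.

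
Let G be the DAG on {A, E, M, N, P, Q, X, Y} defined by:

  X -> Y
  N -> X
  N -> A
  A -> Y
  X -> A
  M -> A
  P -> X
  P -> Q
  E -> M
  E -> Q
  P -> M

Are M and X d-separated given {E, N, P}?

5 paths connect M and X; each must be blocked for d-separation to hold:
Path 1: M ← P → X
  P is a fork here and P is conditioned on, so the path is blocked at P.
Path 2: M → A → Y ← X
  Y is a collider here and neither Y nor any of its descendants is conditioned on, so the collider stays closed — the path is blocked at Y.
Path 3: M → A ← N → X
  A is a collider here and neither A nor any of its descendants is conditioned on, so the collider stays closed — the path is blocked at A.
Path 4: M → A ← X
  A is a collider here and neither A nor any of its descendants is conditioned on, so the collider stays closed — the path is blocked at A.
Path 5: M ← E → Q ← P → X
  E is a fork here and E is conditioned on, so the path is blocked at E.
Since every path is blocked, d-separation holds.

Yes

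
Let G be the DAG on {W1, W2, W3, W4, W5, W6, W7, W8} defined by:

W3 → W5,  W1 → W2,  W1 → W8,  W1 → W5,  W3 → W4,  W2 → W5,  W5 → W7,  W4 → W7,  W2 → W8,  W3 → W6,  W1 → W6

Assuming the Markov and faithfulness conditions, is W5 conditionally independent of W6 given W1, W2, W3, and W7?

5 paths connect W5 and W6; each must be blocked for d-separation to hold:
Path 1: W5 ← W3 → W6
  W3 is a fork here and W3 is conditioned on, so the path is blocked at W3.
Path 2: W5 ← W2 → W8 ← W1 → W6
  W2 is a fork here and W2 is conditioned on, so the path is blocked at W2.
Path 3: W5 ← W2 ← W1 → W6
  W2 is a chain here and W2 is conditioned on, so the path is blocked at W2.
Path 4: W5 → W7 ← W4 ← W3 → W6
  W3 is a fork here and W3 is conditioned on, so the path is blocked at W3.
Path 5: W5 ← W1 → W6
  W1 is a fork here and W1 is conditioned on, so the path is blocked at W1.
Since every path is blocked, d-separation holds.

Yes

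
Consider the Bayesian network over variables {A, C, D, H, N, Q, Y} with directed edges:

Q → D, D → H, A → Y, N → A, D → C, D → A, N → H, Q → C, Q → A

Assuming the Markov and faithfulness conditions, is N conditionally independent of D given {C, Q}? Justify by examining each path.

There are 4 undirected paths between N and D; checking each against the conditioning set {C, Q}:
  1. N → A ← Q → C ← D — A:collider[blocks]; Q:fork[blocks]; C:collider[open] ⇒ blocked
  2. N → A ← Q → D — A:collider[blocks]; Q:fork[blocks] ⇒ blocked
  3. N → A ← D — A:collider[blocks] ⇒ blocked
  4. N → H ← D — H:collider[blocks] ⇒ blocked
All paths are blocked; N ⊥ D | {C, Q} holds.

Yes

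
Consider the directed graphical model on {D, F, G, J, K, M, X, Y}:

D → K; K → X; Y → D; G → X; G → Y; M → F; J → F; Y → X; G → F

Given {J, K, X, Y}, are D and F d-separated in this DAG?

4 paths connect D and F; each must be blocked for d-separation to hold:
Path 1: D ← Y → X ← G → F
  Y is a fork here and Y is conditioned on, so the path is blocked at Y.
Path 2: D ← Y ← G → F
  Y is a chain here and Y is conditioned on, so the path is blocked at Y.
Path 3: D → K → X ← G → F
  K is a chain here and K is conditioned on, so the path is blocked at K.
Path 4: D → K → X ← Y ← G → F
  K is a chain here and K is conditioned on, so the path is blocked at K.
Since every path is blocked, d-separation holds.

Yes — D and F are d-separated given {J, K, X, Y}.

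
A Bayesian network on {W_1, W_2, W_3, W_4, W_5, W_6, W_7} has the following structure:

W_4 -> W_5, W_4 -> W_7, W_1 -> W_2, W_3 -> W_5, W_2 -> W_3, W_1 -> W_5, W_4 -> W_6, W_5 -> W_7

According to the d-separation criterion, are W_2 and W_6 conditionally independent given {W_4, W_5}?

Yes

4 paths connect W_2 and W_6; each must be blocked for d-separation to hold:
Path 1: W_2 ← W_1 → W_5 ← W_4 → W_6
  W_4 is a fork here and W_4 is conditioned on, so the path is blocked at W_4.
Path 2: W_2 ← W_1 → W_5 → W_7 ← W_4 → W_6
  W_5 is a chain here and W_5 is conditioned on, so the path is blocked at W_5.
Path 3: W_2 → W_3 → W_5 ← W_4 → W_6
  W_4 is a fork here and W_4 is conditioned on, so the path is blocked at W_4.
Path 4: W_2 → W_3 → W_5 → W_7 ← W_4 → W_6
  W_5 is a chain here and W_5 is conditioned on, so the path is blocked at W_5.
Every path is blocked, so W_2 and W_6 are d-separated given {W_4, W_5}.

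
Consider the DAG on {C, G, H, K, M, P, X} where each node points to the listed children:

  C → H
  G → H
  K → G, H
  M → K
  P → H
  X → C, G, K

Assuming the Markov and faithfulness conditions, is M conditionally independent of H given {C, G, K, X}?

Yes

Enumerating the 5 paths from M to H and testing each for blocking by {C, G, K, X}:
Path 1: M → K → H
  K is a chain here and K is conditioned on, so the path is blocked at K.
Path 2: M → K ← X → G → H
  X is a fork here and X is conditioned on, so the path is blocked at X.
Path 3: M → K ← X → C → H
  X is a fork here and X is conditioned on, so the path is blocked at X.
Path 4: M → K → G → H
  K is a chain here and K is conditioned on, so the path is blocked at K.
Path 5: M → K → G ← X → C → H
  K is a chain here and K is conditioned on, so the path is blocked at K.
Since every path is blocked, d-separation holds.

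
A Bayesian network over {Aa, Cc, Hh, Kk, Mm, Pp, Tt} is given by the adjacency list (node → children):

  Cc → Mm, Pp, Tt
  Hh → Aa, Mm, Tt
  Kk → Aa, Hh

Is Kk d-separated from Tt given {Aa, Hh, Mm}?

Yes

Enumerating the 4 paths from Kk to Tt and testing each for blocking by {Aa, Hh, Mm}:
Path 1: Kk → Hh → Mm ← Cc → Tt
  Hh is a chain here and Hh is conditioned on, so the path is blocked at Hh.
Path 2: Kk → Hh → Tt
  Hh is a chain here and Hh is conditioned on, so the path is blocked at Hh.
Path 3: Kk → Aa ← Hh → Mm ← Cc → Tt
  Hh is a fork here and Hh is conditioned on, so the path is blocked at Hh.
Path 4: Kk → Aa ← Hh → Tt
  Hh is a fork here and Hh is conditioned on, so the path is blocked at Hh.
All paths are blocked; Kk ⊥ Tt | {Aa, Hh, Mm} holds.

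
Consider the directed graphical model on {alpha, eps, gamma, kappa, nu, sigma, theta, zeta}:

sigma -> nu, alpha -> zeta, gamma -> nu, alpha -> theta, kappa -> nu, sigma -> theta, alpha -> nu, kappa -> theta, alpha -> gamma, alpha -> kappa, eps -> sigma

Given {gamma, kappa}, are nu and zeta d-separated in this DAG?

Enumerating the 6 paths from nu to zeta and testing each for blocking by {gamma, kappa}:
Path 1: nu ← alpha → zeta
  alpha is a fork and alpha is not conditioned on — no node blocks this path, so it is active.
Path 2: nu ← gamma ← alpha → zeta
  gamma is a chain here and gamma is conditioned on, so the path is blocked at gamma.
Path 3: nu ← kappa ← alpha → zeta
  kappa is a chain here and kappa is conditioned on, so the path is blocked at kappa.
Path 4: nu ← kappa → theta ← alpha → zeta
  kappa is a fork here and kappa is conditioned on, so the path is blocked at kappa.
Path 5: nu ← sigma → theta ← alpha → zeta
  theta is a collider here and neither theta nor any of its descendants is conditioned on, so the collider stays closed — the path is blocked at theta.
Path 6: nu ← sigma → theta ← kappa ← alpha → zeta
  theta is a collider here and neither theta nor any of its descendants is conditioned on, so the collider stays closed — the path is blocked at theta.
At least one path is unblocked, so d-separation fails.

No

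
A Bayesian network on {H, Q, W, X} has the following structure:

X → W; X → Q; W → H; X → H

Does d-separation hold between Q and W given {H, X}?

Yes

There are 2 undirected paths between Q and W; checking each against the conditioning set {H, X}:
Path 1: Q ← X → W
  X is a fork here and X is conditioned on, so the path is blocked at X.
Path 2: Q ← X → H ← W
  X is a fork here and X is conditioned on, so the path is blocked at X.
Since every path is blocked, d-separation holds.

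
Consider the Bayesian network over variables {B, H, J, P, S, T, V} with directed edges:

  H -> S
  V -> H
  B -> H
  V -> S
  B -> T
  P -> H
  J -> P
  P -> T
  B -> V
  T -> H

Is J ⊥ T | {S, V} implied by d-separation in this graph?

We examine all 5 paths between J and T:
Path 1: J → P → T
  P is a chain and P is not conditioned on — no node blocks this path, so it is active.
Path 2: J → P → H ← V ← B → T
  V is a chain here and V is conditioned on, so the path is blocked at V.
Path 3: J → P → H ← T
  P is a chain and P is not conditioned on; H is a collider and its descendant S is conditioned on, which opens it — no node blocks this path, so it is active.
Path 4: J → P → H → S ← V ← B → T
  V is a chain here and V is conditioned on, so the path is blocked at V.
Path 5: J → P → H ← B → T
  P is a chain and P is not conditioned on; H is a collider and its descendant S is conditioned on, which opens it; B is a fork and B is not conditioned on — no node blocks this path, so it is active.
Since the path J → P → T is active, J and T are not d-separated given {S, V}.

No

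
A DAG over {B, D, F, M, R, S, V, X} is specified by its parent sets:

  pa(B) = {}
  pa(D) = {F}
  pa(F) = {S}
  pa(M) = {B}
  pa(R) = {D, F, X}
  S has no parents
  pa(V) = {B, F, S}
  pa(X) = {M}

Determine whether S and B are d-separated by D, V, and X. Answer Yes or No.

There are 6 undirected paths between S and B; checking each against the conditioning set {D, V, X}:
Path 1: S → V ← B
  V is a collider and V is conditioned on, which opens it — no node blocks this path, so it is active.
Path 2: S → V ← F → R ← X ← M ← B
  R is a collider here and neither R nor any of its descendants is conditioned on, so the collider stays closed — the path is blocked at R.
Path 3: S → V ← F → D → R ← X ← M ← B
  D is a chain here and D is conditioned on, so the path is blocked at D.
Path 4: S → F → R ← X ← M ← B
  R is a collider here and neither R nor any of its descendants is conditioned on, so the collider stays closed — the path is blocked at R.
Path 5: S → F → D → R ← X ← M ← B
  D is a chain here and D is conditioned on, so the path is blocked at D.
Path 6: S → F → V ← B
  F is a chain and F is not conditioned on; V is a collider and V is conditioned on, which opens it — no node blocks this path, so it is active.
Because an active path exists, S and B are not d-separated.

No — S and B are not d-separated given {D, V, X}.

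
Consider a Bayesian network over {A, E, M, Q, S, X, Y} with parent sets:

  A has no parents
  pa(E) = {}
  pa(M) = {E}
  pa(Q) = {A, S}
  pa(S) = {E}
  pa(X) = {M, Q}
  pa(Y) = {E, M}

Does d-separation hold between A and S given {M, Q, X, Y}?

There are 3 undirected paths between A and S; checking each against the conditioning set {M, Q, X, Y}:
Path 1: A → Q → X ← M ← E → S
  Q is a chain here and Q is conditioned on, so the path is blocked at Q.
Path 2: A → Q → X ← M → Y ← E → S
  Q is a chain here and Q is conditioned on, so the path is blocked at Q.
Path 3: A → Q ← S
  Q is a collider and Q is conditioned on, which opens it — no node blocks this path, so it is active.
Since the path A → Q ← S is active, A and S are not d-separated given {M, Q, X, Y}.

No — A and S are not d-separated given {M, Q, X, Y}.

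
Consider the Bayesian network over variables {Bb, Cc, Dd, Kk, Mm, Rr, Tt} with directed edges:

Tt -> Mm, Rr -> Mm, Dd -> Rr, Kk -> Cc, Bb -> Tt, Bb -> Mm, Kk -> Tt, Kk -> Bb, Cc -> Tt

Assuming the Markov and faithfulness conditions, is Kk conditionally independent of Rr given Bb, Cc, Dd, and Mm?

No

There are 6 undirected paths between Kk and Rr; checking each against the conditioning set {Bb, Cc, Dd, Mm}:
  1. Kk → Tt → Mm ← Rr — Tt:chain[open]; Mm:collider[open] ⇒ active
  2. Kk → Tt ← Bb → Mm ← Rr — Tt:collider[open]; Bb:fork[blocks]; Mm:collider[open] ⇒ blocked
  3. Kk → Cc → Tt → Mm ← Rr — Cc:chain[blocks]; Tt:chain[open]; Mm:collider[open] ⇒ blocked
  4. Kk → Cc → Tt ← Bb → Mm ← Rr — Cc:chain[blocks]; Tt:collider[open]; Bb:fork[blocks]; Mm:collider[open] ⇒ blocked
  5. Kk → Bb → Mm ← Rr — Bb:chain[blocks]; Mm:collider[open] ⇒ blocked
  6. Kk → Bb → Tt → Mm ← Rr — Bb:chain[blocks]; Tt:chain[open]; Mm:collider[open] ⇒ blocked
Because an active path exists, Kk and Rr are not d-separated.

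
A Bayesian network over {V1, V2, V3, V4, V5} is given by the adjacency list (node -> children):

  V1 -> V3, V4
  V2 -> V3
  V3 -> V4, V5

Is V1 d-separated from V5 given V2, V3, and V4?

Yes

We examine all 2 paths between V1 and V5:
Path 1: V1 → V4 ← V3 → V5
  V3 is a fork here and V3 is conditioned on, so the path is blocked at V3.
Path 2: V1 → V3 → V5
  V3 is a chain here and V3 is conditioned on, so the path is blocked at V3.
Since every path is blocked, d-separation holds.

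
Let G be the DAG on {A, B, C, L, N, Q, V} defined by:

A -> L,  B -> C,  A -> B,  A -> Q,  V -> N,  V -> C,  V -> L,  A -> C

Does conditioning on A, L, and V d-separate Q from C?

We examine all 3 paths between Q and C:
  1. Q ← A → L ← V → C — A:fork[blocks]; L:collider[open]; V:fork[blocks] ⇒ blocked
  2. Q ← A → C — A:fork[blocks] ⇒ blocked
  3. Q ← A → B → C — A:fork[blocks]; B:chain[open] ⇒ blocked
Every path is blocked, so Q and C are d-separated given {A, L, V}.

Yes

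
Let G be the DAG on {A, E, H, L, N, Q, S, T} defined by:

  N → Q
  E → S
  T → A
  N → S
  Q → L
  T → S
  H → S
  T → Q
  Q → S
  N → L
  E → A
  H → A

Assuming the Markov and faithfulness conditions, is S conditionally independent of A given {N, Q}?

No — S and A are not d-separated given {N, Q}.

Enumerating the 6 paths from S to A and testing each for blocking by {N, Q}:
Path 1: S ← E → A
  E is a fork and E is not conditioned on — no node blocks this path, so it is active.
Path 2: S ← H → A
  H is a fork and H is not conditioned on — no node blocks this path, so it is active.
Path 3: S ← T → A
  T is a fork and T is not conditioned on — no node blocks this path, so it is active.
Path 4: S ← N → Q ← T → A
  N is a fork here and N is conditioned on, so the path is blocked at N.
Path 5: S ← N → L ← Q ← T → A
  N is a fork here and N is conditioned on, so the path is blocked at N.
Path 6: S ← Q ← T → A
  Q is a chain here and Q is conditioned on, so the path is blocked at Q.
Since the path S ← E → A is active, S and A are not d-separated given {N, Q}.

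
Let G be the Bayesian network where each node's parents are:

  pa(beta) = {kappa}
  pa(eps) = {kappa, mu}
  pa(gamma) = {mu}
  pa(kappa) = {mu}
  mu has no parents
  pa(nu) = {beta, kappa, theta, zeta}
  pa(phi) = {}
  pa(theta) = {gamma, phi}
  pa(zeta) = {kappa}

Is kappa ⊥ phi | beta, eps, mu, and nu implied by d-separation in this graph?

5 paths connect kappa and phi; each must be blocked for d-separation to hold:
Path 1: kappa → eps ← mu → gamma → theta ← phi
  mu is a fork here and mu is conditioned on, so the path is blocked at mu.
Path 2: kappa → zeta → nu ← theta ← phi
  zeta is a chain and zeta is not conditioned on; nu is a collider and nu is conditioned on, which opens it; theta is a chain and theta is not conditioned on — no node blocks this path, so it is active.
Path 3: kappa → nu ← theta ← phi
  nu is a collider and nu is conditioned on, which opens it; theta is a chain and theta is not conditioned on — no node blocks this path, so it is active.
Path 4: kappa → beta → nu ← theta ← phi
  beta is a chain here and beta is conditioned on, so the path is blocked at beta.
Path 5: kappa ← mu → gamma → theta ← phi
  mu is a fork here and mu is conditioned on, so the path is blocked at mu.
At least one path is unblocked, so d-separation fails.

No — kappa and phi are not d-separated given {beta, eps, mu, nu}.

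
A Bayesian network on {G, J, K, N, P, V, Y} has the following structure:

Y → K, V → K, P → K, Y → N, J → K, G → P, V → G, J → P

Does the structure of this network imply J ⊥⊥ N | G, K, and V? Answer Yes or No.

There are 3 undirected paths between J and N; checking each against the conditioning set {G, K, V}:
Path 1: J → K ← Y → N
  K is a collider and K is conditioned on, which opens it; Y is a fork and Y is not conditioned on — no node blocks this path, so it is active.
Path 2: J → P → K ← Y → N
  P is a chain and P is not conditioned on; K is a collider and K is conditioned on, which opens it; Y is a fork and Y is not conditioned on — no node blocks this path, so it is active.
Path 3: J → P ← G ← V → K ← Y → N
  G is a chain here and G is conditioned on, so the path is blocked at G.
At least one path is unblocked, so d-separation fails.

No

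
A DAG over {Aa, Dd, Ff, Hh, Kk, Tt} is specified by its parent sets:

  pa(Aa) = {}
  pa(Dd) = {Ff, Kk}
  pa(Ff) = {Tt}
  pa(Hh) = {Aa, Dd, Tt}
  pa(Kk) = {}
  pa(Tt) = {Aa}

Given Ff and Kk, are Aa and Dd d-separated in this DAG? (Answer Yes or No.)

There are 4 undirected paths between Aa and Dd; checking each against the conditioning set {Ff, Kk}:
Path 1: Aa → Hh ← Dd
  Hh is a collider here and neither Hh nor any of its descendants is conditioned on, so the collider stays closed — the path is blocked at Hh.
Path 2: Aa → Hh ← Tt → Ff → Dd
  Hh is a collider here and neither Hh nor any of its descendants is conditioned on, so the collider stays closed — the path is blocked at Hh.
Path 3: Aa → Tt → Ff → Dd
  Ff is a chain here and Ff is conditioned on, so the path is blocked at Ff.
Path 4: Aa → Tt → Hh ← Dd
  Hh is a collider here and neither Hh nor any of its descendants is conditioned on, so the collider stays closed — the path is blocked at Hh.
Every path is blocked, so Aa and Dd are d-separated given {Ff, Kk}.

Yes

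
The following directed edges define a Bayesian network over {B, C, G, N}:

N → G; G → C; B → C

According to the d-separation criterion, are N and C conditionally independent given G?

Yes — N and C are d-separated given {G}.

The only undirected path from N to C is:
Path 1: N → G → C
  G is a chain here and G is conditioned on, so the path is blocked at G.
Every path is blocked, so N and C are d-separated given {G}.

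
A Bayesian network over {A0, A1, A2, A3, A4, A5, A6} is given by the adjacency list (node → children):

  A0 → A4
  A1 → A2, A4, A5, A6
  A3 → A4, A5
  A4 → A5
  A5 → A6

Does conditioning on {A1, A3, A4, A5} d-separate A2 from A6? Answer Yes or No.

Yes — A2 and A6 are d-separated given {A1, A3, A4, A5}.

There are 4 undirected paths between A2 and A6; checking each against the conditioning set {A1, A3, A4, A5}:
  1. A2 ← A1 → A6 — A1:fork[blocks] ⇒ blocked
  2. A2 ← A1 → A4 ← A3 → A5 → A6 — A1:fork[blocks]; A4:collider[open]; A3:fork[blocks]; A5:chain[blocks] ⇒ blocked
  3. A2 ← A1 → A4 → A5 → A6 — A1:fork[blocks]; A4:chain[blocks]; A5:chain[blocks] ⇒ blocked
  4. A2 ← A1 → A5 → A6 — A1:fork[blocks]; A5:chain[blocks] ⇒ blocked
All paths are blocked; A2 ⊥ A6 | {A1, A3, A4, A5} holds.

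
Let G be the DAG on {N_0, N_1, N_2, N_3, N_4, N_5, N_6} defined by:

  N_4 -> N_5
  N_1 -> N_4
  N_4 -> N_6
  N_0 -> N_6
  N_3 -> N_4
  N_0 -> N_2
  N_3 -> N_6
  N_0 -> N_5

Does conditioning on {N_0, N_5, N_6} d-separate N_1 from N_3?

No

We examine all 3 paths between N_1 and N_3:
  1. N_1 → N_4 ← N_3 — N_4:collider[open] ⇒ active
  2. N_1 → N_4 → N_6 ← N_3 — N_4:chain[open]; N_6:collider[open] ⇒ active
  3. N_1 → N_4 → N_5 ← N_0 → N_6 ← N_3 — N_4:chain[open]; N_5:collider[open]; N_0:fork[blocks]; N_6:collider[open] ⇒ blocked
Since the path N_1 → N_4 ← N_3 is active, N_1 and N_3 are not d-separated given {N_0, N_5, N_6}.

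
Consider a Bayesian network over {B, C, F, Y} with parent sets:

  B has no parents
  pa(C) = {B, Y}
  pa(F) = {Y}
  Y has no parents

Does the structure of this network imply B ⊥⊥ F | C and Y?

Yes

The only undirected path from B to F is:
  1. B → C ← Y → F — C:collider[open]; Y:fork[blocks] ⇒ blocked
Every path is blocked, so B and F are d-separated given {C, Y}.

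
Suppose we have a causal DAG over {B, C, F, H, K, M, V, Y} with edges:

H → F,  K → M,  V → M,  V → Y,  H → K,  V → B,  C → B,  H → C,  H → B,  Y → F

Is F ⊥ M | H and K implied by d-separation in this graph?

No — F and M are not d-separated given {H, K}.

6 paths connect F and M; each must be blocked for d-separation to hold:
Path 1: F ← Y ← V → B ← C ← H → K → M
  B is a collider here and neither B nor any of its descendants is conditioned on, so the collider stays closed — the path is blocked at B.
Path 2: F ← Y ← V → B ← H → K → M
  B is a collider here and neither B nor any of its descendants is conditioned on, so the collider stays closed — the path is blocked at B.
Path 3: F ← Y ← V → M
  Y is a chain and Y is not conditioned on; V is a fork and V is not conditioned on — no node blocks this path, so it is active.
Path 4: F ← H → B ← V → M
  H is a fork here and H is conditioned on, so the path is blocked at H.
Path 5: F ← H → K → M
  H is a fork here and H is conditioned on, so the path is blocked at H.
Path 6: F ← H → C → B ← V → M
  H is a fork here and H is conditioned on, so the path is blocked at H.
Because an active path exists, F and M are not d-separated.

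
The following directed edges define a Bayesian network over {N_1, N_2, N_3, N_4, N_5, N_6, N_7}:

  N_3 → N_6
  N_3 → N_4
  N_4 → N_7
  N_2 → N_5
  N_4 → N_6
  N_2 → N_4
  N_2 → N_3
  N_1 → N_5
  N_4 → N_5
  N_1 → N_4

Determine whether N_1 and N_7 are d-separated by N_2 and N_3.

Enumerating the 5 paths from N_1 to N_7 and testing each for blocking by {N_2, N_3}:
Path 1: N_1 → N_4 → N_7
  N_4 is a chain and N_4 is not conditioned on — no node blocks this path, so it is active.
Path 2: N_1 → N_5 ← N_4 → N_7
  N_5 is a collider here and neither N_5 nor any of its descendants is conditioned on, so the collider stays closed — the path is blocked at N_5.
Path 3: N_1 → N_5 ← N_2 → N_4 → N_7
  N_5 is a collider here and neither N_5 nor any of its descendants is conditioned on, so the collider stays closed — the path is blocked at N_5.
Path 4: N_1 → N_5 ← N_2 → N_3 → N_4 → N_7
  N_5 is a collider here and neither N_5 nor any of its descendants is conditioned on, so the collider stays closed — the path is blocked at N_5.
Path 5: N_1 → N_5 ← N_2 → N_3 → N_6 ← N_4 → N_7
  N_5 is a collider here and neither N_5 nor any of its descendants is conditioned on, so the collider stays closed — the path is blocked at N_5.
At least one path is unblocked, so d-separation fails.

No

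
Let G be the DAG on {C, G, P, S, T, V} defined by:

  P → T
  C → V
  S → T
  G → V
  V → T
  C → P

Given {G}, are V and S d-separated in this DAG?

Enumerating the 2 paths from V to S and testing each for blocking by {G}:
Path 1: V → T ← S
  T is a collider here and neither T nor any of its descendants is conditioned on, so the collider stays closed — the path is blocked at T.
Path 2: V ← C → P → T ← S
  T is a collider here and neither T nor any of its descendants is conditioned on, so the collider stays closed — the path is blocked at T.
Since every path is blocked, d-separation holds.

Yes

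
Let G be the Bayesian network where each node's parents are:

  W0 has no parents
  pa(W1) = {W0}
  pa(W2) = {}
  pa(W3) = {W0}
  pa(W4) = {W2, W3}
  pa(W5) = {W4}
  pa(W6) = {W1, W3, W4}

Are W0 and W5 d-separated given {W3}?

4 paths connect W0 and W5; each must be blocked for d-separation to hold:
Path 1: W0 → W3 → W6 ← W4 → W5
  W3 is a chain here and W3 is conditioned on, so the path is blocked at W3.
Path 2: W0 → W3 → W4 → W5
  W3 is a chain here and W3 is conditioned on, so the path is blocked at W3.
Path 3: W0 → W1 → W6 ← W3 → W4 → W5
  W6 is a collider here and neither W6 nor any of its descendants is conditioned on, so the collider stays closed — the path is blocked at W6.
Path 4: W0 → W1 → W6 ← W4 → W5
  W6 is a collider here and neither W6 nor any of its descendants is conditioned on, so the collider stays closed — the path is blocked at W6.
Every path is blocked, so W0 and W5 are d-separated given {W3}.

Yes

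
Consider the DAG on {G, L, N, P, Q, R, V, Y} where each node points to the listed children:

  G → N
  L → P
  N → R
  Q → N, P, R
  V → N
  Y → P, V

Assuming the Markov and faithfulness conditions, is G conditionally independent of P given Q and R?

3 paths connect G and P; each must be blocked for d-separation to hold:
Path 1: G → N ← V ← Y → P
  N is a collider and its descendant R is conditioned on, which opens it; V is a chain and V is not conditioned on; Y is a fork and Y is not conditioned on — no node blocks this path, so it is active.
Path 2: G → N → R ← Q → P
  Q is a fork here and Q is conditioned on, so the path is blocked at Q.
Path 3: G → N ← Q → P
  Q is a fork here and Q is conditioned on, so the path is blocked at Q.
Because an active path exists, G and P are not d-separated.

No — G and P are not d-separated given {Q, R}.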